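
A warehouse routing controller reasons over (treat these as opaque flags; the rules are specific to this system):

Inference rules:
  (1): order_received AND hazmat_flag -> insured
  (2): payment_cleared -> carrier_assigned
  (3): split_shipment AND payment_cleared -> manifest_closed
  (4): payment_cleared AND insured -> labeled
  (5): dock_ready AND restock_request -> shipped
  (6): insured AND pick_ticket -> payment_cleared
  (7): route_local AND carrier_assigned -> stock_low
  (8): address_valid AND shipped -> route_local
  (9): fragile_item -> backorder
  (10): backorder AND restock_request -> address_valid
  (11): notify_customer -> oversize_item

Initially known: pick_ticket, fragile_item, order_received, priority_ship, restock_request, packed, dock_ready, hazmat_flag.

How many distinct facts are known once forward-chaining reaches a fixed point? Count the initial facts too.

17

Round 1: (1) [order_received AND hazmat_flag -> insured]; (5) [dock_ready AND restock_request -> shipped]; (9) [fragile_item -> backorder]. New: insured, shipped, backorder.
Round 2: (6) [insured AND pick_ticket -> payment_cleared]; (10) [backorder AND restock_request -> address_valid]. New: payment_cleared, address_valid.
Round 3: (2) [payment_cleared -> carrier_assigned]; (4) [payment_cleared AND insured -> labeled]; (8) [address_valid AND shipped -> route_local]. New: carrier_assigned, labeled, route_local.
Round 4: (7) [route_local AND carrier_assigned -> stock_low]. New: stock_low.
Closure: {address_valid, backorder, carrier_assigned, dock_ready, fragile_item, hazmat_flag, insured, labeled, order_received, packed, payment_cleared, pick_ticket, priority_ship, restock_request, route_local, shipped, stock_low} — 17 facts.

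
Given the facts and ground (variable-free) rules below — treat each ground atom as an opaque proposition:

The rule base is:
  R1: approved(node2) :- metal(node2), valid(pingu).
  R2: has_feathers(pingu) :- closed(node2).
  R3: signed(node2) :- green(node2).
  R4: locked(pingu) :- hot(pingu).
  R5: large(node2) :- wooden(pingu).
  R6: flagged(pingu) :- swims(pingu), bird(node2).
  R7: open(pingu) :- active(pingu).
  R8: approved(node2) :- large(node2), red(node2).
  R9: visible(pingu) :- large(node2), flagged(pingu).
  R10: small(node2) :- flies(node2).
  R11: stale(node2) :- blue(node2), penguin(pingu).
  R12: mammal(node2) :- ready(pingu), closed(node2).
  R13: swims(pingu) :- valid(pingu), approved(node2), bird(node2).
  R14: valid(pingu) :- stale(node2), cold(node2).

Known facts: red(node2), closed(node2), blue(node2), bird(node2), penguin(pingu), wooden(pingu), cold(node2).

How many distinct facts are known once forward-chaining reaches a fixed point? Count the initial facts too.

Round 1: R2 [has_feathers(pingu) :- closed(node2).]; R5 [large(node2) :- wooden(pingu).]; R11 [stale(node2) :- blue(node2), penguin(pingu).]. Adds has_feathers(pingu), large(node2), stale(node2).
Round 2: R8 [approved(node2) :- large(node2), red(node2).]; R14 [valid(pingu) :- stale(node2), cold(node2).]. Adds approved(node2), valid(pingu).
Round 3: R13 [swims(pingu) :- valid(pingu), approved(node2), bird(node2).]. Adds swims(pingu).
Round 4: R6 [flagged(pingu) :- swims(pingu), bird(node2).]. Adds flagged(pingu).
Round 5: R9 [visible(pingu) :- large(node2), flagged(pingu).]. Adds visible(pingu).
Closure: {approved(node2), bird(node2), blue(node2), closed(node2), cold(node2), flagged(pingu), has_feathers(pingu), large(node2), penguin(pingu), red(node2), stale(node2), swims(pingu), valid(pingu), visible(pingu), wooden(pingu)} — 15 facts.

15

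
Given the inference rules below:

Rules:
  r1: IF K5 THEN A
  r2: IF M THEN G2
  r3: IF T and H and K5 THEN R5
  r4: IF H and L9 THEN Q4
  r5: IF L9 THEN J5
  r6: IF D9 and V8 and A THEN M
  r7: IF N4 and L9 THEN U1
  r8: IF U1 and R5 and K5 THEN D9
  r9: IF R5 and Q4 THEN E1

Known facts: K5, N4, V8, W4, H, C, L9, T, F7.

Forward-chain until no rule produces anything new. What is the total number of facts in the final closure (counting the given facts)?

Round 1: r1 [IF K5 THEN A]; r3 [IF T and H and K5 THEN R5]; r4 [IF H and L9 THEN Q4]; r5 [IF L9 THEN J5]; r7 [IF N4 and L9 THEN U1]. New: A, R5, Q4, J5, U1.
Round 2: r8 [IF U1 and R5 and K5 THEN D9]; r9 [IF R5 and Q4 THEN E1]. New: D9, E1.
Round 3: r6 [IF D9 and V8 and A THEN M]. New: M.
Round 4: r2 [IF M THEN G2]. New: G2.
Closure: {A, C, D9, E1, F7, G2, H, J5, K5, L9, M, N4, Q4, R5, T, U1, V8, W4} — 18 facts.

18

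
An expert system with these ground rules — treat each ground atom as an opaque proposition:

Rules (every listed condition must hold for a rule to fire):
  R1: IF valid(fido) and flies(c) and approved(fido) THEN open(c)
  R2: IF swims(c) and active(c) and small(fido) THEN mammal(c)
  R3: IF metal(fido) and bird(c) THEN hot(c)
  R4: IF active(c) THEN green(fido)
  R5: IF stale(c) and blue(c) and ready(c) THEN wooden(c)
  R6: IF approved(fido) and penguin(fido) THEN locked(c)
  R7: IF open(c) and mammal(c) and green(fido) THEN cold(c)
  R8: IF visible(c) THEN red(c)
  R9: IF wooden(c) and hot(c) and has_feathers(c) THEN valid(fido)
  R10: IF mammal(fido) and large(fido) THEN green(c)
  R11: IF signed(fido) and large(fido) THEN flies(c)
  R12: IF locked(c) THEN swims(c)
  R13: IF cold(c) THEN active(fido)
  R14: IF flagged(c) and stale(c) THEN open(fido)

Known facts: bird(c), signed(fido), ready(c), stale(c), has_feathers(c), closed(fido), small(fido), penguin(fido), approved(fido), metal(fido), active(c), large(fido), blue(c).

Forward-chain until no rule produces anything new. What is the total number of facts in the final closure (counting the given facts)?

24

Round 1: R3 [IF metal(fido) and bird(c) THEN hot(c)]; R4 [IF active(c) THEN green(fido)]; R5 [IF stale(c) and blue(c) and ready(c) THEN wooden(c)]; R6 [IF approved(fido) and penguin(fido) THEN locked(c)]; R11 [IF signed(fido) and large(fido) THEN flies(c)]. New: hot(c), green(fido), wooden(c), locked(c), flies(c).
Round 2: R9 [IF wooden(c) and hot(c) and has_feathers(c) THEN valid(fido)]; R12 [IF locked(c) THEN swims(c)]. New: valid(fido), swims(c).
Round 3: R1 [IF valid(fido) and flies(c) and approved(fido) THEN open(c)]; R2 [IF swims(c) and active(c) and small(fido) THEN mammal(c)]. New: open(c), mammal(c).
Round 4: R7 [IF open(c) and mammal(c) and green(fido) THEN cold(c)]. New: cold(c).
Round 5: R13 [IF cold(c) THEN active(fido)]. New: active(fido).
Closure: {active(c), active(fido), approved(fido), bird(c), blue(c), closed(fido), cold(c), flies(c), green(fido), has_feathers(c), hot(c), large(fido), locked(c), mammal(c), metal(fido), open(c), penguin(fido), ready(c), signed(fido), small(fido), stale(c), swims(c), valid(fido), wooden(c)} — 24 facts.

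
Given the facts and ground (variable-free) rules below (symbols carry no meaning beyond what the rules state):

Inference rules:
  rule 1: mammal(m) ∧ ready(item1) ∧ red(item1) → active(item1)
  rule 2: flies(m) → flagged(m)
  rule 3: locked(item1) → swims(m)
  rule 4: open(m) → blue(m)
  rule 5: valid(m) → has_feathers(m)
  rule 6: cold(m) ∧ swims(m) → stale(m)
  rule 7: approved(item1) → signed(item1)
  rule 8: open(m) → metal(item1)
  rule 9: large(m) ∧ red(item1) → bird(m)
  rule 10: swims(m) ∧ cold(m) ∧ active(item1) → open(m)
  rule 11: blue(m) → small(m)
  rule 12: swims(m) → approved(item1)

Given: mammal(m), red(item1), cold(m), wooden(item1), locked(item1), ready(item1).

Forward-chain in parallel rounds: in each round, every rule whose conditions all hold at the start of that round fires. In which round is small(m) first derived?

[1] rule 1 [mammal(m) ∧ ready(item1) ∧ red(item1) → active(item1)]; rule 3 [locked(item1) → swims(m)]. ⇒ new: active(item1), swims(m).
[2] rule 6 [cold(m) ∧ swims(m) → stale(m)]; rule 10 [swims(m) ∧ cold(m) ∧ active(item1) → open(m)]; rule 12 [swims(m) → approved(item1)]. ⇒ new: stale(m), open(m), approved(item1).
[3] rule 4 [open(m) → blue(m)]; rule 7 [approved(item1) → signed(item1)]; rule 8 [open(m) → metal(item1)]. ⇒ new: blue(m), signed(item1), metal(item1).
[4] rule 11 [blue(m) → small(m)]. ⇒ new: small(m).
small(m) first appears in round 4.

4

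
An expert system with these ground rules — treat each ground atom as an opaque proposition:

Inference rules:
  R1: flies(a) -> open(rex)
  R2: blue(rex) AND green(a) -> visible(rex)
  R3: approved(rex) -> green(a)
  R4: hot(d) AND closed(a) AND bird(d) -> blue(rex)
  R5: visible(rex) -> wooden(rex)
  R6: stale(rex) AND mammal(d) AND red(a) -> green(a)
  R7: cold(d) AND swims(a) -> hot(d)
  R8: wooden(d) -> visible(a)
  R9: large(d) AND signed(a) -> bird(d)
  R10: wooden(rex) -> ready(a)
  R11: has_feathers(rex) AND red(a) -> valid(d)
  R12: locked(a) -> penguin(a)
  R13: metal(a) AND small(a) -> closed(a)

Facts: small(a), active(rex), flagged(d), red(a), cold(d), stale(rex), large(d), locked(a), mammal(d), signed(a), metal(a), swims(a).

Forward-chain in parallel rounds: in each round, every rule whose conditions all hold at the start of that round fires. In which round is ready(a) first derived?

Round 1: R6 [stale(rex) AND mammal(d) AND red(a) -> green(a)]; R7 [cold(d) AND swims(a) -> hot(d)]; R9 [large(d) AND signed(a) -> bird(d)]; R12 [locked(a) -> penguin(a)]; R13 [metal(a) AND small(a) -> closed(a)]. Adds green(a), hot(d), bird(d), penguin(a), closed(a).
Round 2: R4 [hot(d) AND closed(a) AND bird(d) -> blue(rex)]. Adds blue(rex).
Round 3: R2 [blue(rex) AND green(a) -> visible(rex)]. Adds visible(rex).
Round 4: R5 [visible(rex) -> wooden(rex)]. Adds wooden(rex).
Round 5: R10 [wooden(rex) -> ready(a)]. Adds ready(a).
ready(a) first appears in round 5.

5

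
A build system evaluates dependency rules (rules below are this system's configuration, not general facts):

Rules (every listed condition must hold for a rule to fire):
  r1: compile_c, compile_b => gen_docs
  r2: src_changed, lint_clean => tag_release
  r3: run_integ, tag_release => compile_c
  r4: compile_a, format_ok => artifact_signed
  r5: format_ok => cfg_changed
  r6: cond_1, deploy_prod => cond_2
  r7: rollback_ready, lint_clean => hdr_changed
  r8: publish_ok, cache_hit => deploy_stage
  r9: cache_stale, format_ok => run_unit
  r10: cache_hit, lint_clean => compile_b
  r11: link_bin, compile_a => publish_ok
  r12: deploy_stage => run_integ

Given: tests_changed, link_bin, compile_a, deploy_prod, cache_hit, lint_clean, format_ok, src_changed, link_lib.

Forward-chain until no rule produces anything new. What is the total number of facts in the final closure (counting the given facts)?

Round 1: r2 [src_changed, lint_clean => tag_release]; r4 [compile_a, format_ok => artifact_signed]; r5 [format_ok => cfg_changed]; r10 [cache_hit, lint_clean => compile_b]; r11 [link_bin, compile_a => publish_ok]. Adds tag_release, artifact_signed, cfg_changed, compile_b, publish_ok.
Round 2: r8 [publish_ok, cache_hit => deploy_stage]. Adds deploy_stage.
Round 3: r12 [deploy_stage => run_integ]. Adds run_integ.
Round 4: r3 [run_integ, tag_release => compile_c]. Adds compile_c.
Round 5: r1 [compile_c, compile_b => gen_docs]. Adds gen_docs.
Closure: {artifact_signed, cache_hit, cfg_changed, compile_a, compile_b, compile_c, deploy_prod, deploy_stage, format_ok, gen_docs, link_bin, link_lib, lint_clean, publish_ok, run_integ, src_changed, tag_release, tests_changed} — 18 facts.

18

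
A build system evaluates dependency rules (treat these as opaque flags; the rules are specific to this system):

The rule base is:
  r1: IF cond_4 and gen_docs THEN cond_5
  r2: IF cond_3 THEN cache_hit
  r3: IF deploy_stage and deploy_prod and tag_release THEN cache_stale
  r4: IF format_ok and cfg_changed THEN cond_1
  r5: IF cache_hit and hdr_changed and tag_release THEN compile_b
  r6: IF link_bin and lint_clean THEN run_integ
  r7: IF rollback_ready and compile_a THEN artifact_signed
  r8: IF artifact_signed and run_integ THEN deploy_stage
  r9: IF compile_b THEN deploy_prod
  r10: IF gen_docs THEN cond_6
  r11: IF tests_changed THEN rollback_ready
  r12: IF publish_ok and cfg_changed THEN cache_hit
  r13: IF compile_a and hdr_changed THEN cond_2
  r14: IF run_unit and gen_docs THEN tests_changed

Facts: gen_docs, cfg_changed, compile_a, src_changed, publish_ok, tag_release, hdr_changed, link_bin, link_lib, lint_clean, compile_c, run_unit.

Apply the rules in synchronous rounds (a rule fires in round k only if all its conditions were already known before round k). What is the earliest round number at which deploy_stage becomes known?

4

Round 1: r6 [IF link_bin and lint_clean THEN run_integ]; r10 [IF gen_docs THEN cond_6]; r12 [IF publish_ok and cfg_changed THEN cache_hit]; r13 [IF compile_a and hdr_changed THEN cond_2]; r14 [IF run_unit and gen_docs THEN tests_changed]. New: run_integ, cond_6, cache_hit, cond_2, tests_changed.
Round 2: r5 [IF cache_hit and hdr_changed and tag_release THEN compile_b]; r11 [IF tests_changed THEN rollback_ready]. New: compile_b, rollback_ready.
Round 3: r7 [IF rollback_ready and compile_a THEN artifact_signed]; r9 [IF compile_b THEN deploy_prod]. New: artifact_signed, deploy_prod.
Round 4: r8 [IF artifact_signed and run_integ THEN deploy_stage]. New: deploy_stage.
deploy_stage first appears in round 4.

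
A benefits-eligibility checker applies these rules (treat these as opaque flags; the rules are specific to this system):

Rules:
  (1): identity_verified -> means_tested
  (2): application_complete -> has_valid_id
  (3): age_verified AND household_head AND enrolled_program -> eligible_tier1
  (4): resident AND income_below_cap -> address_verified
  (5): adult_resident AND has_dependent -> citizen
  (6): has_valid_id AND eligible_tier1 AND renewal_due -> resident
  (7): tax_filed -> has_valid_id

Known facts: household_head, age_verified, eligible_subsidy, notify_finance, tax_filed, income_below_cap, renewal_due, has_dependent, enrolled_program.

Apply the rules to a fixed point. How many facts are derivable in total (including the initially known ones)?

Round 1 — (3), (7), derive eligible_tier1, has_valid_id.
Round 2 — (6), derive resident.
Round 3 — (4), derive address_verified.
Closure: {address_verified, age_verified, eligible_subsidy, eligible_tier1, enrolled_program, has_dependent, has_valid_id, household_head, income_below_cap, notify_finance, renewal_due, resident, tax_filed} — 13 facts.

13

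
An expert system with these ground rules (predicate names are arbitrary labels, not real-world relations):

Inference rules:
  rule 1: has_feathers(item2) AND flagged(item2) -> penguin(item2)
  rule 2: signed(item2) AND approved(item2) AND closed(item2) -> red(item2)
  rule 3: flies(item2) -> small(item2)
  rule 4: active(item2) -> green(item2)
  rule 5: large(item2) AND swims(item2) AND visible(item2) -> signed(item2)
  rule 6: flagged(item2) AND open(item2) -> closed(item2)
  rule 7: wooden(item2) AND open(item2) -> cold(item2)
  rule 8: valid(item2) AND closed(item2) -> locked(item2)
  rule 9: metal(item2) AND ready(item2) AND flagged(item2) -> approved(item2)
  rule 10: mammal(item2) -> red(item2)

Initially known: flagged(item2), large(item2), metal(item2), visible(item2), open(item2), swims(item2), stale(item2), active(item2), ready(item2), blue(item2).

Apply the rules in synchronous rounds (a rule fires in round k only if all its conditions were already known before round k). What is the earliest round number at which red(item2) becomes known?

2

Round 1: rule 4 [active(item2) -> green(item2)]; rule 5 [large(item2) AND swims(item2) AND visible(item2) -> signed(item2)]; rule 6 [flagged(item2) AND open(item2) -> closed(item2)]; rule 9 [metal(item2) AND ready(item2) AND flagged(item2) -> approved(item2)]. New: green(item2), signed(item2), closed(item2), approved(item2).
Round 2: rule 2 [signed(item2) AND approved(item2) AND closed(item2) -> red(item2)]. New: red(item2).
red(item2) first appears in round 2.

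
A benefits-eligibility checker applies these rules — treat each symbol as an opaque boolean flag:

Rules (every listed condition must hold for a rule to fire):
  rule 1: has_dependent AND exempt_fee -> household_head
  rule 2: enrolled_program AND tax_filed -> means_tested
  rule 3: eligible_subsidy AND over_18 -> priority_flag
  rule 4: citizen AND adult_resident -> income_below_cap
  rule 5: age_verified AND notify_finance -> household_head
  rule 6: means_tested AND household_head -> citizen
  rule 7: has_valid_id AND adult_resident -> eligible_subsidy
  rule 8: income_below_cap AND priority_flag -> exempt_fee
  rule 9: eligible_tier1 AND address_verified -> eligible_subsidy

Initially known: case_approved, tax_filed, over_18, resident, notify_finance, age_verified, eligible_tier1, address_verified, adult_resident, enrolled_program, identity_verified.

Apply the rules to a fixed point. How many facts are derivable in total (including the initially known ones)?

Round 1 — rule 2, rule 5, rule 9, derive means_tested, household_head, eligible_subsidy.
Round 2 — rule 3, rule 6, derive priority_flag, citizen.
Round 3 — rule 4, derive income_below_cap.
Round 4 — rule 8, derive exempt_fee.
Closure: {address_verified, adult_resident, age_verified, case_approved, citizen, eligible_subsidy, eligible_tier1, enrolled_program, exempt_fee, household_head, identity_verified, income_below_cap, means_tested, notify_finance, over_18, priority_flag, resident, tax_filed} — 18 facts.

18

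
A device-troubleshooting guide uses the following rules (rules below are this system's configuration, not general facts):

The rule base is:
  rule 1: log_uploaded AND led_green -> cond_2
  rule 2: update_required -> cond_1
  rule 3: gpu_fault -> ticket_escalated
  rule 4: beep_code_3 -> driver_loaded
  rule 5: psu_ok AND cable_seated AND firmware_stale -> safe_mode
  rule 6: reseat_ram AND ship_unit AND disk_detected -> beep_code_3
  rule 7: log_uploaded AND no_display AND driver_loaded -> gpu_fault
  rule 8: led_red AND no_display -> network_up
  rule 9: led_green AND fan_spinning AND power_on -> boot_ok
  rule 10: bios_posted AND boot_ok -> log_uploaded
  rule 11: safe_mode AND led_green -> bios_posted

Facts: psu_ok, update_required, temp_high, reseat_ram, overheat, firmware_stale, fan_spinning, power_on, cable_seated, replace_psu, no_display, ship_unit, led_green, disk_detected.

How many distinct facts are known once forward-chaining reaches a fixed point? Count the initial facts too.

Round 1 fires rule 2, rule 5, rule 6, rule 9, giving cond_1, safe_mode, beep_code_3, boot_ok.
Round 2 fires rule 4, rule 11, giving driver_loaded, bios_posted.
Round 3 fires rule 10, giving log_uploaded.
Round 4 fires rule 1, rule 7, giving cond_2, gpu_fault.
Round 5 fires rule 3, giving ticket_escalated.
Closure: {beep_code_3, bios_posted, boot_ok, cable_seated, cond_1, cond_2, disk_detected, driver_loaded, fan_spinning, firmware_stale, gpu_fault, led_green, log_uploaded, no_display, overheat, power_on, psu_ok, replace_psu, reseat_ram, safe_mode, ship_unit, temp_high, ticket_escalated, update_required} — 24 facts.

24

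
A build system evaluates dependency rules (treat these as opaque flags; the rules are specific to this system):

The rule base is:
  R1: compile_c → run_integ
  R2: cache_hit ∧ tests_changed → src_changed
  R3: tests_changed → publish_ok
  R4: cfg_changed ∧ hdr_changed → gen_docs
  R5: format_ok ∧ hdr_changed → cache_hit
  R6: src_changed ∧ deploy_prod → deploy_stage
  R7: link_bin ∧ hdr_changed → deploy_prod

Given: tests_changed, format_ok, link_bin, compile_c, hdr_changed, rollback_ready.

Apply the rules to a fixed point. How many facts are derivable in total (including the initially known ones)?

12

Round 1: R1 [compile_c → run_integ]; R3 [tests_changed → publish_ok]; R5 [format_ok ∧ hdr_changed → cache_hit]; R7 [link_bin ∧ hdr_changed → deploy_prod]. Adds run_integ, publish_ok, cache_hit, deploy_prod.
Round 2: R2 [cache_hit ∧ tests_changed → src_changed]. Adds src_changed.
Round 3: R6 [src_changed ∧ deploy_prod → deploy_stage]. Adds deploy_stage.
Closure: {cache_hit, compile_c, deploy_prod, deploy_stage, format_ok, hdr_changed, link_bin, publish_ok, rollback_ready, run_integ, src_changed, tests_changed} — 12 facts.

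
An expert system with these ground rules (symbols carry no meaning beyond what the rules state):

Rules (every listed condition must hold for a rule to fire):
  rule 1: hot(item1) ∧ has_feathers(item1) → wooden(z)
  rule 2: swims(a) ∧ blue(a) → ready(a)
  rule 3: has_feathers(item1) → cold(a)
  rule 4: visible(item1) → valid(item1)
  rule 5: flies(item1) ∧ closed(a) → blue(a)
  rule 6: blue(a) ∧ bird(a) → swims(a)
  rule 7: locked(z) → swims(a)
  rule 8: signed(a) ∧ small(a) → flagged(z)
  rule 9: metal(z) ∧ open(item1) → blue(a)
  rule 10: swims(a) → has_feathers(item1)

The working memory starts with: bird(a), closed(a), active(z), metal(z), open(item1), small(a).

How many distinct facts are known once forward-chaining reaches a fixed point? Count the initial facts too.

11

Round 1 fires rule 9, giving blue(a).
Round 2 fires rule 6, giving swims(a).
Round 3 fires rule 2, rule 10, giving ready(a), has_feathers(item1).
Round 4 fires rule 3, giving cold(a).
Closure: {active(z), bird(a), blue(a), closed(a), cold(a), has_feathers(item1), metal(z), open(item1), ready(a), small(a), swims(a)} — 11 facts.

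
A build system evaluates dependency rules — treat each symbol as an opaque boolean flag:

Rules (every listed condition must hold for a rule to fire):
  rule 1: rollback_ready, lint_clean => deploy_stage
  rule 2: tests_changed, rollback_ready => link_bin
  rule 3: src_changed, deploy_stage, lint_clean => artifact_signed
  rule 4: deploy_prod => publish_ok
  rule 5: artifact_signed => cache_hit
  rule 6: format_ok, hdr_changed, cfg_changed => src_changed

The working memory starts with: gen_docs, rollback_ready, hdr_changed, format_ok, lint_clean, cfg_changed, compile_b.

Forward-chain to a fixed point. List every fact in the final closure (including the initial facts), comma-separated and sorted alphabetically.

artifact_signed, cache_hit, cfg_changed, compile_b, deploy_stage, format_ok, gen_docs, hdr_changed, lint_clean, rollback_ready, src_changed

Round 1: rule 1 [rollback_ready, lint_clean => deploy_stage]; rule 6 [format_ok, hdr_changed, cfg_changed => src_changed]. New: deploy_stage, src_changed.
Round 2: rule 3 [src_changed, deploy_stage, lint_clean => artifact_signed]. New: artifact_signed.
Round 3: rule 5 [artifact_signed => cache_hit]. New: cache_hit.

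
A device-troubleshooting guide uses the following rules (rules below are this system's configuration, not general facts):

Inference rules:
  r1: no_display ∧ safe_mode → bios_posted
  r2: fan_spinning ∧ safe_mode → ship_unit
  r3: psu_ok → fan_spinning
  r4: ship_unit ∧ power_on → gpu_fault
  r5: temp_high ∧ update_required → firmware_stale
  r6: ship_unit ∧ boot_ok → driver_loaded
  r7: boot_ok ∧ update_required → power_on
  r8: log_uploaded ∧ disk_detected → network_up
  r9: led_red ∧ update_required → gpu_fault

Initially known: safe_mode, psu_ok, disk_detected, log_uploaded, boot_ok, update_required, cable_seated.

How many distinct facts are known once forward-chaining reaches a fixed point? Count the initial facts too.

13

Round 1: r3 [psu_ok → fan_spinning]; r7 [boot_ok ∧ update_required → power_on]; r8 [log_uploaded ∧ disk_detected → network_up]. New: fan_spinning, power_on, network_up.
Round 2: r2 [fan_spinning ∧ safe_mode → ship_unit]. New: ship_unit.
Round 3: r4 [ship_unit ∧ power_on → gpu_fault]; r6 [ship_unit ∧ boot_ok → driver_loaded]. New: gpu_fault, driver_loaded.
Closure: {boot_ok, cable_seated, disk_detected, driver_loaded, fan_spinning, gpu_fault, log_uploaded, network_up, power_on, psu_ok, safe_mode, ship_unit, update_required} — 13 facts.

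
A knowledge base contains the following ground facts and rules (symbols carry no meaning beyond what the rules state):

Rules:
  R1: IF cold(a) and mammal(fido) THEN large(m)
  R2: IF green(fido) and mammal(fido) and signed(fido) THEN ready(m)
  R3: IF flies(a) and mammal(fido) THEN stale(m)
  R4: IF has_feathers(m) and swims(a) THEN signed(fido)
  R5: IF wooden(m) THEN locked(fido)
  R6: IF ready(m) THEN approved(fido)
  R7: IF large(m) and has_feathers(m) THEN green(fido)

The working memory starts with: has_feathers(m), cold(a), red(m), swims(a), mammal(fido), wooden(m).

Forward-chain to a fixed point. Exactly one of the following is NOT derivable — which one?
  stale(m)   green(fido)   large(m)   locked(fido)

Round 1: R1 [IF cold(a) and mammal(fido) THEN large(m)]; R4 [IF has_feathers(m) and swims(a) THEN signed(fido)]; R5 [IF wooden(m) THEN locked(fido)]. New: large(m), signed(fido), locked(fido).
Round 2: R7 [IF large(m) and has_feathers(m) THEN green(fido)]. New: green(fido).
Round 3: R2 [IF green(fido) and mammal(fido) and signed(fido) THEN ready(m)]. New: ready(m).
Round 4: R6 [IF ready(m) THEN approved(fido)]. New: approved(fido).
Derived: locked(fido) (round 1), large(m) (round 1), green(fido) (round 2). stale(m) never appears in any round.

stale(m)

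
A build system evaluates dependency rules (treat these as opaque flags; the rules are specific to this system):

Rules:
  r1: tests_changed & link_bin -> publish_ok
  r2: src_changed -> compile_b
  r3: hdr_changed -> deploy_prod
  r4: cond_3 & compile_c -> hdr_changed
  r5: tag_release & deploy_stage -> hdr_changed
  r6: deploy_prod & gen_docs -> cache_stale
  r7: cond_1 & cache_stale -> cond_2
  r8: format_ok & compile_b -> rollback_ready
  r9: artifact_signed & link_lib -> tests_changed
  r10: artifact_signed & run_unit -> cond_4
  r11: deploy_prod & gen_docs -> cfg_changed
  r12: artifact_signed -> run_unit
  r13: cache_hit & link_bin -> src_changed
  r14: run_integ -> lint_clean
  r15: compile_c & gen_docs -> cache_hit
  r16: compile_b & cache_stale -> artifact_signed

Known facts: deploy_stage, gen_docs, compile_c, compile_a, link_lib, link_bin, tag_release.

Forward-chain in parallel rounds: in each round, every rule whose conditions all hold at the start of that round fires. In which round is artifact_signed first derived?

4

Round 1 fires r5, r15, giving hdr_changed, cache_hit.
Round 2 fires r3, r13, giving deploy_prod, src_changed.
Round 3 fires r2, r6, r11, giving compile_b, cache_stale, cfg_changed.
Round 4 fires r16, giving artifact_signed.
artifact_signed first appears in round 4.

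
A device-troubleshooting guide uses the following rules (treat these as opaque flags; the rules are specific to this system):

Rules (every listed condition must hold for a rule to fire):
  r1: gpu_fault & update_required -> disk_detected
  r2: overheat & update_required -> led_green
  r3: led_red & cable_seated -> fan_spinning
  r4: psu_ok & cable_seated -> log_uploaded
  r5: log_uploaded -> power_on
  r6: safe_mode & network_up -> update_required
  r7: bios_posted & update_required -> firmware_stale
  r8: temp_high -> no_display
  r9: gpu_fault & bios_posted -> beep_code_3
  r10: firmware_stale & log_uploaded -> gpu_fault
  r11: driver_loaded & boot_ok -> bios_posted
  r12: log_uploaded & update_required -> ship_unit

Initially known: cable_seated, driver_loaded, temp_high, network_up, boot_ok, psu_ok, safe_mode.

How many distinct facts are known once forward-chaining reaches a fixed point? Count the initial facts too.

Round 1: r4 [psu_ok & cable_seated -> log_uploaded]; r6 [safe_mode & network_up -> update_required]; r8 [temp_high -> no_display]; r11 [driver_loaded & boot_ok -> bios_posted]. Adds log_uploaded, update_required, no_display, bios_posted.
Round 2: r5 [log_uploaded -> power_on]; r7 [bios_posted & update_required -> firmware_stale]; r12 [log_uploaded & update_required -> ship_unit]. Adds power_on, firmware_stale, ship_unit.
Round 3: r10 [firmware_stale & log_uploaded -> gpu_fault]. Adds gpu_fault.
Round 4: r1 [gpu_fault & update_required -> disk_detected]; r9 [gpu_fault & bios_posted -> beep_code_3]. Adds disk_detected, beep_code_3.
Closure: {beep_code_3, bios_posted, boot_ok, cable_seated, disk_detected, driver_loaded, firmware_stale, gpu_fault, log_uploaded, network_up, no_display, power_on, psu_ok, safe_mode, ship_unit, temp_high, update_required} — 17 facts.

17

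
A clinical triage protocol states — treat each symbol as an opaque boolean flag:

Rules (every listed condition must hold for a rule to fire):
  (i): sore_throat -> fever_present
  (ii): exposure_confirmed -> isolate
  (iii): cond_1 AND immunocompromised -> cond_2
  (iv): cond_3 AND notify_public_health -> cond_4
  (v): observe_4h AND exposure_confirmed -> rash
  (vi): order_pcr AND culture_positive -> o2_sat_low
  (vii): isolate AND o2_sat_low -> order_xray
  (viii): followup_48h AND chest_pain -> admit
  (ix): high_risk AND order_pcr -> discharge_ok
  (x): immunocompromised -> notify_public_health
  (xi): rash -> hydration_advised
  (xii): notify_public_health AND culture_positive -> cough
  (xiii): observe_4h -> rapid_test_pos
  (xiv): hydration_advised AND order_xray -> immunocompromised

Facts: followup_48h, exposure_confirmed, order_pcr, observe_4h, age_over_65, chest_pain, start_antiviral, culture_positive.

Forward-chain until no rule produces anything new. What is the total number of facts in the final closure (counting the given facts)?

18

[1] (ii) [exposure_confirmed -> isolate]; (v) [observe_4h AND exposure_confirmed -> rash]; (vi) [order_pcr AND culture_positive -> o2_sat_low]; (viii) [followup_48h AND chest_pain -> admit]; (xiii) [observe_4h -> rapid_test_pos]. ⇒ new: isolate, rash, o2_sat_low, admit, rapid_test_pos.
[2] (vii) [isolate AND o2_sat_low -> order_xray]; (xi) [rash -> hydration_advised]. ⇒ new: order_xray, hydration_advised.
[3] (xiv) [hydration_advised AND order_xray -> immunocompromised]. ⇒ new: immunocompromised.
[4] (x) [immunocompromised -> notify_public_health]. ⇒ new: notify_public_health.
[5] (xii) [notify_public_health AND culture_positive -> cough]. ⇒ new: cough.
Closure: {admit, age_over_65, chest_pain, cough, culture_positive, exposure_confirmed, followup_48h, hydration_advised, immunocompromised, isolate, notify_public_health, o2_sat_low, observe_4h, order_pcr, order_xray, rapid_test_pos, rash, start_antiviral} — 18 facts.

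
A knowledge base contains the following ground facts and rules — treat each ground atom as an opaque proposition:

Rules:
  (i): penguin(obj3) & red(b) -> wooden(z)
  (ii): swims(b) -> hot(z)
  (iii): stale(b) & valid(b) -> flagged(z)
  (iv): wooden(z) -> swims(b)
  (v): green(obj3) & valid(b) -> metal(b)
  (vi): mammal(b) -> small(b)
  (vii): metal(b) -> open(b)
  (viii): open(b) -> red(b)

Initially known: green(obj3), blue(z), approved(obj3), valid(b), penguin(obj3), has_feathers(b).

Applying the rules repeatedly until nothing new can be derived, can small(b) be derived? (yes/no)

[1] (v) [green(obj3) & valid(b) -> metal(b)]. ⇒ new: metal(b).
[2] (vii) [metal(b) -> open(b)]. ⇒ new: open(b).
[3] (viii) [open(b) -> red(b)]. ⇒ new: red(b).
[4] (i) [penguin(obj3) & red(b) -> wooden(z)]. ⇒ new: wooden(z).
[5] (iv) [wooden(z) -> swims(b)]. ⇒ new: swims(b).
[6] (ii) [swims(b) -> hot(z)]. ⇒ new: hot(z).
Fixed point reached. small(b) is concluded only by (vi); (vi) needs mammal(b) (never derived).

no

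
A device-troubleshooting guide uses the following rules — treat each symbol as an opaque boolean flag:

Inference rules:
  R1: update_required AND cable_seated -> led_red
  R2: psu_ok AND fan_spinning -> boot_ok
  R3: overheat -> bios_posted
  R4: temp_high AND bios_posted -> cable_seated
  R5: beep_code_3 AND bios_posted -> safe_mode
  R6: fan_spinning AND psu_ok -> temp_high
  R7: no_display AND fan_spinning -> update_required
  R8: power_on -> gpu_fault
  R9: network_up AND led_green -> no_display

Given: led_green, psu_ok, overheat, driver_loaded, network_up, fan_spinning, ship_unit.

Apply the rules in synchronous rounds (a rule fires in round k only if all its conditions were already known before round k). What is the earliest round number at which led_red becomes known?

Round 1: R2 [psu_ok AND fan_spinning -> boot_ok]; R3 [overheat -> bios_posted]; R6 [fan_spinning AND psu_ok -> temp_high]; R9 [network_up AND led_green -> no_display]. New: boot_ok, bios_posted, temp_high, no_display.
Round 2: R4 [temp_high AND bios_posted -> cable_seated]; R7 [no_display AND fan_spinning -> update_required]. New: cable_seated, update_required.
Round 3: R1 [update_required AND cable_seated -> led_red]. New: led_red.
led_red first appears in round 3.

3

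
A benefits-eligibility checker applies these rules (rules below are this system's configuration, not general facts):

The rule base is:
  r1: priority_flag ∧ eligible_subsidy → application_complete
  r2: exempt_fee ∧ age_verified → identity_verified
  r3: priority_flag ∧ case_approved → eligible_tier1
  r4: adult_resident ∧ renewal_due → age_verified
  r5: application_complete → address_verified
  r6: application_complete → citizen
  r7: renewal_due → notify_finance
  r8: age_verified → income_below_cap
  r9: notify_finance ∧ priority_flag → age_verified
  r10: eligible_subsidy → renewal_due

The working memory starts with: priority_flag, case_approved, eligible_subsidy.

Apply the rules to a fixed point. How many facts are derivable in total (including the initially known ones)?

Round 1 fires r1, r3, r10, giving application_complete, eligible_tier1, renewal_due.
Round 2 fires r5, r6, r7, giving address_verified, citizen, notify_finance.
Round 3 fires r9, giving age_verified.
Round 4 fires r8, giving income_below_cap.
Closure: {address_verified, age_verified, application_complete, case_approved, citizen, eligible_subsidy, eligible_tier1, income_below_cap, notify_finance, priority_flag, renewal_due} — 11 facts.

11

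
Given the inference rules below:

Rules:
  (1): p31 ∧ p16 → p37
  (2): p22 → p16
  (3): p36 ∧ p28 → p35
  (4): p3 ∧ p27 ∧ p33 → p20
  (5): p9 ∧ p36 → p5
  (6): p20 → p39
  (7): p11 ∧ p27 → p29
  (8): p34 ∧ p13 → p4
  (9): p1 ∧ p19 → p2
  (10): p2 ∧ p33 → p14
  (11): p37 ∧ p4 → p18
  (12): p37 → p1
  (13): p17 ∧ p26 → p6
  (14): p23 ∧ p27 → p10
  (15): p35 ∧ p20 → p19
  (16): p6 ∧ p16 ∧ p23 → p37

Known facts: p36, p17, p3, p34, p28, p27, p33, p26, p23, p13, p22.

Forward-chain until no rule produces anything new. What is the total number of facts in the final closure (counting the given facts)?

Round 1 fires (2), (3), (4), (8), (13), (14), giving p16, p35, p20, p4, p6, p10.
Round 2 fires (6), (15), (16), giving p39, p19, p37.
Round 3 fires (11), (12), giving p18, p1.
Round 4 fires (9), giving p2.
Round 5 fires (10), giving p14.
Closure: {p1, p10, p13, p14, p16, p17, p18, p19, p2, p20, p22, p23, p26, p27, p28, p3, p33, p34, p35, p36, p37, p39, p4, p6} — 24 facts.

24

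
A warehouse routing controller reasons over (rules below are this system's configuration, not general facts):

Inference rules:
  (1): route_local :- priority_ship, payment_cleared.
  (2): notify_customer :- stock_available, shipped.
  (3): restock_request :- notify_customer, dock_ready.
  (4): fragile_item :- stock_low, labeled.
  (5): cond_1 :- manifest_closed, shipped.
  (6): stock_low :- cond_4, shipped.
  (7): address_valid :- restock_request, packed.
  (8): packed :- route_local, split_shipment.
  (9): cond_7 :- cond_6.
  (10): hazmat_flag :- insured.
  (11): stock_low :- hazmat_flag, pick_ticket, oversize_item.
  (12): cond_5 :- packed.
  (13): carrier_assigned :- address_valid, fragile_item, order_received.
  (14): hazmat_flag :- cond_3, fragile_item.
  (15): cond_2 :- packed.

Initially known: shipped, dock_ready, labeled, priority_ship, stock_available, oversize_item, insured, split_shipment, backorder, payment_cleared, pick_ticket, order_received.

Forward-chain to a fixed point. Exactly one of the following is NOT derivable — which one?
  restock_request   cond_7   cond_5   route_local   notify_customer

cond_7

Round 1: (1) [route_local :- priority_ship, payment_cleared.]; (2) [notify_customer :- stock_available, shipped.]; (10) [hazmat_flag :- insured.]. Adds route_local, notify_customer, hazmat_flag.
Round 2: (3) [restock_request :- notify_customer, dock_ready.]; (8) [packed :- route_local, split_shipment.]; (11) [stock_low :- hazmat_flag, pick_ticket, oversize_item.]. Adds restock_request, packed, stock_low.
Round 3: (4) [fragile_item :- stock_low, labeled.]; (7) [address_valid :- restock_request, packed.]; (12) [cond_5 :- packed.]; (15) [cond_2 :- packed.]. Adds fragile_item, address_valid, cond_5, cond_2.
Round 4: (13) [carrier_assigned :- address_valid, fragile_item, order_received.]. Adds carrier_assigned.
Derived: cond_5 (round 3), route_local (round 1), restock_request (round 2), notify_customer (round 1). cond_7 never appears in any round.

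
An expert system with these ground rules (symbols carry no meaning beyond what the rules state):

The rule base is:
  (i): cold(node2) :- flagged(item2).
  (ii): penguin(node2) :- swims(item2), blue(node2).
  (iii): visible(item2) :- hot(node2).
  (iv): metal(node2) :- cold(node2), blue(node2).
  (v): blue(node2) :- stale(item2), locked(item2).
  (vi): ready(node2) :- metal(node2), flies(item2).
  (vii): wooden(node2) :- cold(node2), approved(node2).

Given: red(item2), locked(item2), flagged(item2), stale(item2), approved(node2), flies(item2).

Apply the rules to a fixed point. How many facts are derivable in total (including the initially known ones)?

Round 1 — (i), (v), derive cold(node2), blue(node2).
Round 2 — (iv), (vii), derive metal(node2), wooden(node2).
Round 3 — (vi), derive ready(node2).
Closure: {approved(node2), blue(node2), cold(node2), flagged(item2), flies(item2), locked(item2), metal(node2), ready(node2), red(item2), stale(item2), wooden(node2)} — 11 facts.

11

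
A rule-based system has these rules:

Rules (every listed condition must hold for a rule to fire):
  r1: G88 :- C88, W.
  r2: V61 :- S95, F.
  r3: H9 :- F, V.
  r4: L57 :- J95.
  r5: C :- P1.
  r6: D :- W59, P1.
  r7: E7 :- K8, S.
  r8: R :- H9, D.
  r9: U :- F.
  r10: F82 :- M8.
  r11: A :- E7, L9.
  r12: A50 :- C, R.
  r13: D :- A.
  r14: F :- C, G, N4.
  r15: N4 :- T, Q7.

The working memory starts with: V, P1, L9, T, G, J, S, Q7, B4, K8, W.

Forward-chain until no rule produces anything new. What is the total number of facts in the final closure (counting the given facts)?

21

[1] r5 [C :- P1.]; r7 [E7 :- K8, S.]; r15 [N4 :- T, Q7.]. ⇒ new: C, E7, N4.
[2] r11 [A :- E7, L9.]; r14 [F :- C, G, N4.]. ⇒ new: A, F.
[3] r3 [H9 :- F, V.]; r9 [U :- F.]; r13 [D :- A.]. ⇒ new: H9, U, D.
[4] r8 [R :- H9, D.]. ⇒ new: R.
[5] r12 [A50 :- C, R.]. ⇒ new: A50.
Closure: {A, A50, B4, C, D, E7, F, G, H9, J, K8, L9, N4, P1, Q7, R, S, T, U, V, W} — 21 facts.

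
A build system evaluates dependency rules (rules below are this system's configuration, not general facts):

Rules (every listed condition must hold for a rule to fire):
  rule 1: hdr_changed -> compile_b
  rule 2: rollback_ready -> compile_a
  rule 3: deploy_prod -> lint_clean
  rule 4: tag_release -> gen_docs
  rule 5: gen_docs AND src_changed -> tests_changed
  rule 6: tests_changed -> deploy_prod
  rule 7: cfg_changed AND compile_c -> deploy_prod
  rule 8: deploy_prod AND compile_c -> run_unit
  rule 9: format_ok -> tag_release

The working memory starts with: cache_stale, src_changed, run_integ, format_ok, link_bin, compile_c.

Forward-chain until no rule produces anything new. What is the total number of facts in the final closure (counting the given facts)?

Round 1: rule 9 [format_ok -> tag_release]. Adds tag_release.
Round 2: rule 4 [tag_release -> gen_docs]. Adds gen_docs.
Round 3: rule 5 [gen_docs AND src_changed -> tests_changed]. Adds tests_changed.
Round 4: rule 6 [tests_changed -> deploy_prod]. Adds deploy_prod.
Round 5: rule 3 [deploy_prod -> lint_clean]; rule 8 [deploy_prod AND compile_c -> run_unit]. Adds lint_clean, run_unit.
Closure: {cache_stale, compile_c, deploy_prod, format_ok, gen_docs, link_bin, lint_clean, run_integ, run_unit, src_changed, tag_release, tests_changed} — 12 facts.

12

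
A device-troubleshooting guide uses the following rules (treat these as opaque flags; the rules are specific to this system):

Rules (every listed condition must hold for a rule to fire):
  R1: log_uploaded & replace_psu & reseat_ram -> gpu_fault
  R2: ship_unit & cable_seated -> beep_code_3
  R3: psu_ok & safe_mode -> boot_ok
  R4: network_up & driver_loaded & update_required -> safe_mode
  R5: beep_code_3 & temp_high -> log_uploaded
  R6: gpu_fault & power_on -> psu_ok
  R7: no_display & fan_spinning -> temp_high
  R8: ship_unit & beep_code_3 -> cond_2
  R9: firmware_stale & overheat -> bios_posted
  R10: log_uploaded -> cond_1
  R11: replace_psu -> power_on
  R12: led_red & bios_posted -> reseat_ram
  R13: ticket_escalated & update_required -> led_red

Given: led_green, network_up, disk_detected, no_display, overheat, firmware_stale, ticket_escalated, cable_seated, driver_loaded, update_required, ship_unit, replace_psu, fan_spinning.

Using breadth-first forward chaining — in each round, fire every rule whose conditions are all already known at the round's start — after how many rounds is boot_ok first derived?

[1] R2 [ship_unit & cable_seated -> beep_code_3]; R4 [network_up & driver_loaded & update_required -> safe_mode]; R7 [no_display & fan_spinning -> temp_high]; R9 [firmware_stale & overheat -> bios_posted]; R11 [replace_psu -> power_on]; R13 [ticket_escalated & update_required -> led_red]. ⇒ new: beep_code_3, safe_mode, temp_high, bios_posted, power_on, led_red.
[2] R5 [beep_code_3 & temp_high -> log_uploaded]; R8 [ship_unit & beep_code_3 -> cond_2]; R12 [led_red & bios_posted -> reseat_ram]. ⇒ new: log_uploaded, cond_2, reseat_ram.
[3] R1 [log_uploaded & replace_psu & reseat_ram -> gpu_fault]; R10 [log_uploaded -> cond_1]. ⇒ new: gpu_fault, cond_1.
[4] R6 [gpu_fault & power_on -> psu_ok]. ⇒ new: psu_ok.
[5] R3 [psu_ok & safe_mode -> boot_ok]. ⇒ new: boot_ok.
boot_ok first appears in round 5.

5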